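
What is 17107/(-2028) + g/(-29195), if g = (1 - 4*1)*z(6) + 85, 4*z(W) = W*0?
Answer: -99922249/11841492 ≈ -8.4383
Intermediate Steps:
z(W) = 0 (z(W) = (W*0)/4 = (¼)*0 = 0)
g = 85 (g = (1 - 4*1)*0 + 85 = (1 - 4)*0 + 85 = -3*0 + 85 = 0 + 85 = 85)
17107/(-2028) + g/(-29195) = 17107/(-2028) + 85/(-29195) = 17107*(-1/2028) + 85*(-1/29195) = -17107/2028 - 17/5839 = -99922249/11841492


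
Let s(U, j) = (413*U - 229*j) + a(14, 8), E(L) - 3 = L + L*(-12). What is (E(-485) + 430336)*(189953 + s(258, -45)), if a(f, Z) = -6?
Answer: 133667397244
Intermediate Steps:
E(L) = 3 - 11*L (E(L) = 3 + (L + L*(-12)) = 3 + (L - 12*L) = 3 - 11*L)
s(U, j) = -6 - 229*j + 413*U (s(U, j) = (413*U - 229*j) - 6 = (-229*j + 413*U) - 6 = -6 - 229*j + 413*U)
(E(-485) + 430336)*(189953 + s(258, -45)) = ((3 - 11*(-485)) + 430336)*(189953 + (-6 - 229*(-45) + 413*258)) = ((3 + 5335) + 430336)*(189953 + (-6 + 10305 + 106554)) = (5338 + 430336)*(189953 + 116853) = 435674*306806 = 133667397244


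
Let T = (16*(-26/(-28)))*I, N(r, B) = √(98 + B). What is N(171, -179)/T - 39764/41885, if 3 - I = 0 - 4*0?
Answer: -39764/41885 + 21*I/104 ≈ -0.94936 + 0.20192*I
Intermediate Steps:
I = 3 (I = 3 - (0 - 4*0) = 3 - (0 + 0) = 3 - 1*0 = 3 + 0 = 3)
T = 312/7 (T = (16*(-26/(-28)))*3 = (16*(-26*(-1/28)))*3 = (16*(13/14))*3 = (104/7)*3 = 312/7 ≈ 44.571)
N(171, -179)/T - 39764/41885 = √(98 - 179)/(312/7) - 39764/41885 = √(-81)*(7/312) - 39764*1/41885 = (9*I)*(7/312) - 39764/41885 = 21*I/104 - 39764/41885 = -39764/41885 + 21*I/104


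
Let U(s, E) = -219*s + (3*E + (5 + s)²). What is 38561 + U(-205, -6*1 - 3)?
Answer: 123429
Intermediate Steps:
U(s, E) = (5 + s)² - 219*s + 3*E (U(s, E) = -219*s + ((5 + s)² + 3*E) = (5 + s)² - 219*s + 3*E)
38561 + U(-205, -6*1 - 3) = 38561 + ((5 - 205)² - 219*(-205) + 3*(-6*1 - 3)) = 38561 + ((-200)² + 44895 + 3*(-6 - 3)) = 38561 + (40000 + 44895 + 3*(-9)) = 38561 + (40000 + 44895 - 27) = 38561 + 84868 = 123429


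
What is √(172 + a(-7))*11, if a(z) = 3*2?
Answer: 11*√178 ≈ 146.76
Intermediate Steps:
a(z) = 6
√(172 + a(-7))*11 = √(172 + 6)*11 = √178*11 = 11*√178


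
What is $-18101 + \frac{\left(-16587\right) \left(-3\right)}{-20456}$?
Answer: $- \frac{370323817}{20456} \approx -18103.0$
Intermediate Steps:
$-18101 + \frac{\left(-16587\right) \left(-3\right)}{-20456} = -18101 + 49761 \left(- \frac{1}{20456}\right) = -18101 - \frac{49761}{20456} = - \frac{370323817}{20456}$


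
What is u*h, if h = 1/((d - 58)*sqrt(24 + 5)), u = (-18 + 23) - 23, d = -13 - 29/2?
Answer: 4*sqrt(29)/551 ≈ 0.039094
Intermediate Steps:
d = -55/2 (d = -13 - 29*1/2 = -13 - 29/2 = -55/2 ≈ -27.500)
u = -18 (u = 5 - 23 = -18)
h = -2*sqrt(29)/4959 (h = 1/((-55/2 - 58)*sqrt(24 + 5)) = 1/(-171*sqrt(29)/2) = -2*sqrt(29)/4959 ≈ -0.0021719)
u*h = -(-4)*sqrt(29)/551 = 4*sqrt(29)/551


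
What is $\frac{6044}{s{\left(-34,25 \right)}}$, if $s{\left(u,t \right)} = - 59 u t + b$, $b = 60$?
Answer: $\frac{3022}{25105} \approx 0.12037$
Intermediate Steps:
$s{\left(u,t \right)} = 60 - 59 t u$ ($s{\left(u,t \right)} = - 59 u t + 60 = - 59 t u + 60 = 60 - 59 t u$)
$\frac{6044}{s{\left(-34,25 \right)}} = \frac{6044}{60 - 1475 \left(-34\right)} = \frac{6044}{60 + 50150} = \frac{6044}{50210} = 6044 \cdot \frac{1}{50210} = \frac{3022}{25105}$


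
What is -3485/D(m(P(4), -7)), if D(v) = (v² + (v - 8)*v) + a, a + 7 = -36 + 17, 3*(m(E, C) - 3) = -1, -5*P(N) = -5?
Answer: 31365/298 ≈ 105.25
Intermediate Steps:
P(N) = 1 (P(N) = -⅕*(-5) = 1)
m(E, C) = 8/3 (m(E, C) = 3 + (⅓)*(-1) = 3 - ⅓ = 8/3)
a = -26 (a = -7 + (-36 + 17) = -7 - 19 = -26)
D(v) = -26 + v² + v*(-8 + v) (D(v) = (v² + (v - 8)*v) - 26 = (v² + (-8 + v)*v) - 26 = (v² + v*(-8 + v)) - 26 = -26 + v² + v*(-8 + v))
-3485/D(m(P(4), -7)) = -3485/(-26 - 8*8/3 + 2*(8/3)²) = -3485/(-26 - 64/3 + 2*(64/9)) = -3485/(-26 - 64/3 + 128/9) = -3485/(-298/9) = -3485*(-9/298) = 31365/298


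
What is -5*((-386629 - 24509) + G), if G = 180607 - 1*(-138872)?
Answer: 458295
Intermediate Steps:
G = 319479 (G = 180607 + 138872 = 319479)
-5*((-386629 - 24509) + G) = -5*((-386629 - 24509) + 319479) = -5*(-411138 + 319479) = -5*(-91659) = 458295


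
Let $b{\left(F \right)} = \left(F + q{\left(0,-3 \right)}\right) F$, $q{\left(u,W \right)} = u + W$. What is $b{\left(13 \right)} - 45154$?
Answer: $-45024$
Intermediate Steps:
$q{\left(u,W \right)} = W + u$
$b{\left(F \right)} = F \left(-3 + F\right)$ ($b{\left(F \right)} = \left(F + \left(-3 + 0\right)\right) F = \left(F - 3\right) F = \left(-3 + F\right) F = F \left(-3 + F\right)$)
$b{\left(13 \right)} - 45154 = 13 \left(-3 + 13\right) - 45154 = 13 \cdot 10 - 45154 = 130 - 45154 = -45024$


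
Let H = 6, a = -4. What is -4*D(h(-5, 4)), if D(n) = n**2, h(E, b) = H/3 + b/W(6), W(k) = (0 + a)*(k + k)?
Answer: -529/36 ≈ -14.694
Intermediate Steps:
W(k) = -8*k (W(k) = (0 - 4)*(k + k) = -8*k)
h(E, b) = 2 - b/48 (h(E, b) = 6/3 + b/((-8*6)) = 6*(1/3) + b/(-48) = 2 + b*(-1/48) = 2 - b/48)
-4*D(h(-5, 4)) = -4*(2 - 1/48*4)**2 = -4*(2 - 1/12)**2 = -4*(23/12)**2 = -4*529/144 = -529/36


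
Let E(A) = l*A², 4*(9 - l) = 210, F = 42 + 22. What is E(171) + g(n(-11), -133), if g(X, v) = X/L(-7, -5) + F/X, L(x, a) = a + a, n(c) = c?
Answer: -69959352/55 ≈ -1.2720e+6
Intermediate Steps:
F = 64
l = -87/2 (l = 9 - ¼*210 = 9 - 105/2 = -87/2 ≈ -43.500)
L(x, a) = 2*a
E(A) = -87*A²/2
g(X, v) = 64/X - X/10 (g(X, v) = X/((2*(-5))) + 64/X = X/(-10) + 64/X = X*(-⅒) + 64/X = -X/10 + 64/X = 64/X - X/10)
E(171) + g(n(-11), -133) = -87/2*171² + (64/(-11) - ⅒*(-11)) = -87/2*29241 + (64*(-1/11) + 11/10) = -2543967/2 + (-64/11 + 11/10) = -2543967/2 - 519/110 = -69959352/55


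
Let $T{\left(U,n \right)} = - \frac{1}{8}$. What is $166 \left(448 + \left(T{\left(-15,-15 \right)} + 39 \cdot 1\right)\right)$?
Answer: $\frac{323285}{4} \approx 80821.0$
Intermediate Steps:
$T{\left(U,n \right)} = - \frac{1}{8}$ ($T{\left(U,n \right)} = \left(-1\right) \frac{1}{8} = - \frac{1}{8}$)
$166 \left(448 + \left(T{\left(-15,-15 \right)} + 39 \cdot 1\right)\right) = 166 \left(448 + \left(- \frac{1}{8} + 39 \cdot 1\right)\right) = 166 \left(448 + \left(- \frac{1}{8} + 39\right)\right) = 166 \left(448 + \frac{311}{8}\right) = 166 \cdot \frac{3895}{8} = \frac{323285}{4}$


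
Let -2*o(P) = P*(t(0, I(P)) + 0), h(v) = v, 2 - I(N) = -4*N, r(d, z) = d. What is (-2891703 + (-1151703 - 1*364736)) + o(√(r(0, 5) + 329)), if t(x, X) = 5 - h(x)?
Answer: -4408142 - 5*√329/2 ≈ -4.4082e+6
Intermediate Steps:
I(N) = 2 + 4*N (I(N) = 2 - (-4)*N = 2 + 4*N)
t(x, X) = 5 - x
o(P) = -5*P/2 (o(P) = -P*((5 - 1*0) + 0)/2 = -P*((5 + 0) + 0)/2 = -P*(5 + 0)/2 = -P*5/2 = -5*P/2)
(-2891703 + (-1151703 - 1*364736)) + o(√(r(0, 5) + 329)) = (-2891703 + (-1151703 - 1*364736)) - 5*√(0 + 329)/2 = (-2891703 + (-1151703 - 364736)) - 5*√329/2 = (-2891703 - 1516439) - 5*√329/2 = -4408142 - 5*√329/2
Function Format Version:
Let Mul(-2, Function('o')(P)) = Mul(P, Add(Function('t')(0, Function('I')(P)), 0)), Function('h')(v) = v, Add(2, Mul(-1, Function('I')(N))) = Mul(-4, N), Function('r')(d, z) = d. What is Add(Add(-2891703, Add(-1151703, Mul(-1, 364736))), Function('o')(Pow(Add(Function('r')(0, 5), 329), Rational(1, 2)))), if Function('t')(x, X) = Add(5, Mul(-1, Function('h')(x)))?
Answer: Add(-4408142, Mul(Rational(-5, 2), Pow(329, Rational(1, 2)))) ≈ -4.4082e+6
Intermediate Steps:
Function('I')(N) = Add(2, Mul(4, N)) (Function('I')(N) = Add(2, Mul(-1, Mul(-4, N))) = Add(2, Mul(4, N)))
Function('t')(x, X) = Add(5, Mul(-1, x))
Function('o')(P) = Mul(Rational(-5, 2), P) (Function('o')(P) = Mul(Rational(-1, 2), Mul(P, Add(Add(5, Mul(-1, 0)), 0))) = Mul(Rational(-1, 2), Mul(P, Add(Add(5, 0), 0))) = Mul(Rational(-1, 2), Mul(P, Add(5, 0))) = Mul(Rational(-1, 2), Mul(P, 5)) = Mul(Rational(-1, 2), Mul(5, P)) = Mul(Rational(-5, 2), P))
Add(Add(-2891703, Add(-1151703, Mul(-1, 364736))), Function('o')(Pow(Add(Function('r')(0, 5), 329), Rational(1, 2)))) = Add(Add(-2891703, Add(-1151703, Mul(-1, 364736))), Mul(Rational(-5, 2), Pow(Add(0, 329), Rational(1, 2)))) = Add(Add(-2891703, Add(-1151703, -364736)), Mul(Rational(-5, 2), Pow(329, Rational(1, 2)))) = Add(Add(-2891703, -1516439), Mul(Rational(-5, 2), Pow(329, Rational(1, 2)))) = Add(-4408142, Mul(Rational(-5, 2), Pow(329, Rational(1, 2))))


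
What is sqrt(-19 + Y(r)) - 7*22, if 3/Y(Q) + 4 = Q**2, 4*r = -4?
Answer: -154 + 2*I*sqrt(5) ≈ -154.0 + 4.4721*I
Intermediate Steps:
r = -1 (r = (1/4)*(-4) = -1)
Y(Q) = 3/(-4 + Q**2)
sqrt(-19 + Y(r)) - 7*22 = sqrt(-19 + 3/(-4 + (-1)**2)) - 7*22 = sqrt(-19 + 3/(-4 + 1)) - 154 = sqrt(-19 + 3/(-3)) - 154 = sqrt(-19 + 3*(-1/3)) - 154 = sqrt(-19 - 1) - 154 = sqrt(-20) - 154 = 2*I*sqrt(5) - 154 = -154 + 2*I*sqrt(5)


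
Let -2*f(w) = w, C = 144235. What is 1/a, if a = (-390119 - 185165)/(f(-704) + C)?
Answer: -144587/575284 ≈ -0.25133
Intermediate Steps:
f(w) = -w/2
a = -575284/144587 (a = (-390119 - 185165)/(-1/2*(-704) + 144235) = -575284/(352 + 144235) = -575284/144587 ≈ -3.9788)
1/a = 1/(-575284/144587) = -144587/575284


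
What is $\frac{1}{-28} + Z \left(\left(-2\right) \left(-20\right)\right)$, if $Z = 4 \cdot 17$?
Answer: $\frac{76159}{28} \approx 2720.0$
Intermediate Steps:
$Z = 68$
$\frac{1}{-28} + Z \left(\left(-2\right) \left(-20\right)\right) = \frac{1}{-28} + 68 \left(\left(-2\right) \left(-20\right)\right) = - \frac{1}{28} + 68 \cdot 40 = - \frac{1}{28} + 2720 = \frac{76159}{28}$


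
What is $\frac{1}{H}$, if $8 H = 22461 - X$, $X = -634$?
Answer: $\frac{8}{23095} \approx 0.0003464$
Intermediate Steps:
$H = \frac{23095}{8}$ ($H = \frac{22461 - -634}{8} = \frac{22461 + 634}{8} = \frac{1}{8} \cdot 23095 = \frac{23095}{8} \approx 2886.9$)
$\frac{1}{H} = \frac{1}{\frac{23095}{8}} = \frac{8}{23095}$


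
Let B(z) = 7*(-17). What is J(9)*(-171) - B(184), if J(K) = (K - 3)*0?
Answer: 119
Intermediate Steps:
B(z) = -119
J(K) = 0 (J(K) = (-3 + K)*0 = 0)
J(9)*(-171) - B(184) = 0*(-171) - 1*(-119) = 0 + 119 = 119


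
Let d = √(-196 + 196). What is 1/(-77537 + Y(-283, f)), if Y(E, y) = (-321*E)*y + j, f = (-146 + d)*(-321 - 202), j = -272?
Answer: 1/6936511985 ≈ 1.4416e-10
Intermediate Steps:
d = 0 (d = √0 = 0)
f = 76358 (f = (-146 + 0)*(-321 - 202) = -146*(-523) = 76358)
Y(E, y) = -272 - 321*E*y (Y(E, y) = (-321*E)*y - 272 = -321*E*y - 272 = -272 - 321*E*y)
1/(-77537 + Y(-283, f)) = 1/(-77537 + (-272 - 321*(-283)*76358)) = 1/(-77537 + (-272 + 6936589794)) = 1/(-77537 + 6936589522) = 1/6936511985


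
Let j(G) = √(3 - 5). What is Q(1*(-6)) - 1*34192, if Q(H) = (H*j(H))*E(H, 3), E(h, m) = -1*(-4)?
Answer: -34192 - 24*I*√2 ≈ -34192.0 - 33.941*I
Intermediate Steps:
j(G) = I*√2 (j(G) = √(-2) = I*√2)
E(h, m) = 4
Q(H) = 4*I*H*√2 (Q(H) = (H*(I*√2))*4 = (I*H*√2)*4 = 4*I*H*√2)
Q(1*(-6)) - 1*34192 = 4*I*(1*(-6))*√2 - 1*34192 = 4*I*(-6)*√2 - 34192 = -24*I*√2 - 34192 = -34192 - 24*I*√2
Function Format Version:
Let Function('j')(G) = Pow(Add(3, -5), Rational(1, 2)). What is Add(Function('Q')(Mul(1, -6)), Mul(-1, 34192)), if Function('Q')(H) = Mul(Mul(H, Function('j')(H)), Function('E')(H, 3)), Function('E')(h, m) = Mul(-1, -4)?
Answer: Add(-34192, Mul(-24, I, Pow(2, Rational(1, 2)))) ≈ Add(-34192., Mul(-33.941, I))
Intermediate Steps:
Function('j')(G) = Mul(I, Pow(2, Rational(1, 2))) (Function('j')(G) = Pow(-2, Rational(1, 2)) = Mul(I, Pow(2, Rational(1, 2))))
Function('E')(h, m) = 4
Function('Q')(H) = Mul(4, I, H, Pow(2, Rational(1, 2))) (Function('Q')(H) = Mul(Mul(H, Mul(I, Pow(2, Rational(1, 2)))), 4) = Mul(Mul(I, H, Pow(2, Rational(1, 2))), 4) = Mul(4, I, H, Pow(2, Rational(1, 2))))
Add(Function('Q')(Mul(1, -6)), Mul(-1, 34192)) = Add(Mul(4, I, Mul(1, -6), Pow(2, Rational(1, 2))), Mul(-1, 34192)) = Add(Mul(4, I, -6, Pow(2, Rational(1, 2))), -34192) = Add(Mul(-24, I, Pow(2, Rational(1, 2))), -34192) = Add(-34192, Mul(-24, I, Pow(2, Rational(1, 2))))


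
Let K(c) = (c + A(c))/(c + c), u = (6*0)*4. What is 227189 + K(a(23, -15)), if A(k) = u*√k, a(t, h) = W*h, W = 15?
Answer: 454379/2 ≈ 2.2719e+5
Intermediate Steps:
u = 0 (u = 0*4 = 0)
a(t, h) = 15*h
A(k) = 0 (A(k) = 0*√k = 0)
K(c) = ½ (K(c) = (c + 0)/(c + c) = c/((2*c)) = c*(1/(2*c)) = ½)
227189 + K(a(23, -15)) = 227189 + ½ = 454379/2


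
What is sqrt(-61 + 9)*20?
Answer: 40*I*sqrt(13) ≈ 144.22*I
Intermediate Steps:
sqrt(-61 + 9)*20 = sqrt(-52)*20 = (2*I*sqrt(13))*20 = 40*I*sqrt(13)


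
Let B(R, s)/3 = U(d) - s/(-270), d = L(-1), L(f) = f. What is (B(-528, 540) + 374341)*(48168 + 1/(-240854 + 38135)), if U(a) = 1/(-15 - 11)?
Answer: 95038733569610029/5270694 ≈ 1.8032e+10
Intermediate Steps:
d = -1
U(a) = -1/26 (U(a) = 1/(-26) = -1/26)
B(R, s) = -3/26 + s/90 (B(R, s) = 3*(-1/26 - s/(-270)) = 3*(-1/26 - s*(-1)/270) = 3*(-1/26 - (-1)*s/270) = 3*(-1/26 + s/270) = -3/26 + s/90)
(B(-528, 540) + 374341)*(48168 + 1/(-240854 + 38135)) = ((-3/26 + (1/90)*540) + 374341)*(48168 + 1/(-240854 + 38135)) = ((-3/26 + 6) + 374341)*(48168 + 1/(-202719)) = (153/26 + 374341)*(48168 - 1/202719) = (9733019/26)*(9764568791/202719) = 95038733569610029/5270694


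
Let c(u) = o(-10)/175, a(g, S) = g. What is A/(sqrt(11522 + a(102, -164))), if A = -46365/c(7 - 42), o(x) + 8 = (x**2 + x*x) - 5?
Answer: -737625*sqrt(2906)/98804 ≈ -402.45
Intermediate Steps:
o(x) = -13 + 2*x**2 (o(x) = -8 + ((x**2 + x*x) - 5) = -8 + ((x**2 + x**2) - 5) = -8 + (2*x**2 - 5) = -8 + (-5 + 2*x**2) = -13 + 2*x**2)
c(u) = 187/175 (c(u) = (-13 + 2*(-10)**2)/175 = (-13 + 2*100)*(1/175) = (-13 + 200)*(1/175) = 187*(1/175) = 187/175)
A = -737625/17 (A = -46365/187/175 = -46365*175/187 = -737625/17 ≈ -43390.)
A/(sqrt(11522 + a(102, -164))) = -737625/(17*sqrt(11522 + 102)) = -737625*sqrt(2906)/5812/17 = -737625*sqrt(2906)/98804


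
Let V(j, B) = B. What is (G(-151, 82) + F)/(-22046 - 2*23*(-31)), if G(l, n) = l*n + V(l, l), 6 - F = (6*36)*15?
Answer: 15767/20620 ≈ 0.76465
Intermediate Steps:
F = -3234 (F = 6 - 6*36*15 = 6 - 216*15 = 6 - 1*3240 = 6 - 3240 = -3234)
G(l, n) = l + l*n (G(l, n) = l*n + l = l + l*n)
(G(-151, 82) + F)/(-22046 - 2*23*(-31)) = (-151*(1 + 82) - 3234)/(-22046 - 2*23*(-31)) = (-151*83 - 3234)/(-22046 - 46*(-31)) = (-12533 - 3234)/(-22046 + 1426) = -15767/(-20620) = -15767*(-1/20620) = 15767/20620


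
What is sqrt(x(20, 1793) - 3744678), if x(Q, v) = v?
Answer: I*sqrt(3742885) ≈ 1934.7*I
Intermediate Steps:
sqrt(x(20, 1793) - 3744678) = sqrt(1793 - 3744678) = sqrt(-3742885) = I*sqrt(3742885)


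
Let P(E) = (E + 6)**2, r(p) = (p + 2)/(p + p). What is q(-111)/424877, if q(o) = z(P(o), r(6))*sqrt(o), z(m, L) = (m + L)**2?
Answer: 1094087929*I*sqrt(111)/3823893 ≈ 3014.4*I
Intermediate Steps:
r(p) = (2 + p)/(2*p) (r(p) = (2 + p)/((2*p)) = (2 + p)*(1/(2*p)) = (2 + p)/(2*p))
P(E) = (6 + E)**2
z(m, L) = (L + m)**2
q(o) = sqrt(o)*(2/3 + (6 + o)**2)**2 (q(o) = ((1/2)*(2 + 6)/6 + (6 + o)**2)**2*sqrt(o) = ((1/2)*(1/6)*8 + (6 + o)**2)**2*sqrt(o) = (2/3 + (6 + o)**2)**2*sqrt(o) = sqrt(o)*(2/3 + (6 + o)**2)**2)
q(-111)/424877 = (sqrt(-111)*(2 + 3*(6 - 111)**2)**2/9)/424877 = ((I*sqrt(111))*(2 + 3*(-105)**2)**2/9)*(1/424877) = ((I*sqrt(111))*(2 + 3*11025)**2/9)*(1/424877) = ((I*sqrt(111))*(2 + 33075)**2/9)*(1/424877) = ((1/9)*(I*sqrt(111))*33077**2)*(1/424877) = ((1/9)*(I*sqrt(111))*1094087929)*(1/424877) = (1094087929*I*sqrt(111)/9)*(1/424877) = 1094087929*I*sqrt(111)/3823893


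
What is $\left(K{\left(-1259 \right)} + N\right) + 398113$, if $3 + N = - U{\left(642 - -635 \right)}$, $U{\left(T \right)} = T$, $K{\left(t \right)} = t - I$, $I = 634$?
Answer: $394940$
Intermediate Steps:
$K{\left(t \right)} = -634 + t$ ($K{\left(t \right)} = t - 634 = -634 + t$)
$N = -1280$ ($N = -3 - \left(642 - -635\right) = -3 - \left(642 + 635\right) = -3 - 1277 = -1280$)
$\left(K{\left(-1259 \right)} + N\right) + 398113 = \left(\left(-634 - 1259\right) - 1280\right) + 398113 = \left(-1893 - 1280\right) + 398113 = -3173 + 398113 = 394940$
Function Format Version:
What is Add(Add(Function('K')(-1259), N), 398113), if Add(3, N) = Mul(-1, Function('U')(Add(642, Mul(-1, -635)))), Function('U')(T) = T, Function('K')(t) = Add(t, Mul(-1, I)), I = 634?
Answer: 394940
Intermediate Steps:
Function('K')(t) = Add(-634, t) (Function('K')(t) = Add(t, Mul(-1, 634)) = Add(t, -634) = Add(-634, t))
N = -1280 (N = Add(-3, Mul(-1, Add(642, Mul(-1, -635)))) = Add(-3, Mul(-1, Add(642, 635))) = Add(-3, Mul(-1, 1277)) = Add(-3, -1277) = -1280)
Add(Add(Function('K')(-1259), N), 398113) = Add(Add(Add(-634, -1259), -1280), 398113) = Add(Add(-1893, -1280), 398113) = Add(-3173, 398113) = 394940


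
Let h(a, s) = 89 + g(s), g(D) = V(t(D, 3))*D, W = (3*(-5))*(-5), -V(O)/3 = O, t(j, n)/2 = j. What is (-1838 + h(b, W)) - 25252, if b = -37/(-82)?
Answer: -60751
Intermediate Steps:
t(j, n) = 2*j
V(O) = -3*O
W = 75 (W = -15*(-5) = 75)
g(D) = -6*D**2 (g(D) = (-6*D)*D = -6*D**2)
b = 37/82 (b = -37*(-1/82) = 37/82 ≈ 0.45122)
h(a, s) = 89 - 6*s**2
(-1838 + h(b, W)) - 25252 = (-1838 + (89 - 6*75**2)) - 25252 = (-1838 + (89 - 6*5625)) - 25252 = (-1838 + (89 - 33750)) - 25252 = (-1838 - 33661) - 25252 = -35499 - 25252 = -60751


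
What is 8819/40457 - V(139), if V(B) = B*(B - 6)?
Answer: -747919740/40457 ≈ -18487.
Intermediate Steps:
V(B) = B*(-6 + B)
8819/40457 - V(139) = 8819/40457 - 139*(-6 + 139) = 8819*(1/40457) - 139*133 = 8819/40457 - 1*18487 = 8819/40457 - 18487 = -747919740/40457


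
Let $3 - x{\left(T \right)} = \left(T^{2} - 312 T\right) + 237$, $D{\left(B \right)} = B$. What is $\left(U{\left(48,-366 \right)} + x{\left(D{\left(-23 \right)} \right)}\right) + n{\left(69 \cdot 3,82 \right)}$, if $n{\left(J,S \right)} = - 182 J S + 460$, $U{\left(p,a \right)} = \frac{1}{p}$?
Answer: $- \frac{148643855}{48} \approx -3.0967 \cdot 10^{6}$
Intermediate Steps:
$x{\left(T \right)} = -234 - T^{2} + 312 T$ ($x{\left(T \right)} = 3 - \left(\left(T^{2} - 312 T\right) + 237\right) = 3 - \left(237 + T^{2} - 312 T\right) = -234 - T^{2} + 312 T$)
$n{\left(J,S \right)} = 460 - 182 J S$ ($n{\left(J,S \right)} = - 182 J S + 460 = 460 - 182 J S$)
$\left(U{\left(48,-366 \right)} + x{\left(D{\left(-23 \right)} \right)}\right) + n{\left(69 \cdot 3,82 \right)} = \left(\frac{1}{48} - 7939\right) + \left(460 - 182 \cdot 69 \cdot 3 \cdot 82\right) = \left(\frac{1}{48} - 7939\right) + \left(460 - 37674 \cdot 82\right) = \left(\frac{1}{48} - 7939\right) + \left(460 - 3089268\right) = \left(\frac{1}{48} - 7939\right) - 3088808 = - \frac{381071}{48} - 3088808 = - \frac{148643855}{48}$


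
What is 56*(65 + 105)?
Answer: 9520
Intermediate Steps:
56*(65 + 105) = 56*170 = 9520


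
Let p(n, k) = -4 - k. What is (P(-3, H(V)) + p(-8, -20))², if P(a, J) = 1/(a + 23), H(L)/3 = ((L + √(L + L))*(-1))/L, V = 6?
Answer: 103041/400 ≈ 257.60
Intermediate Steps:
H(L) = 3*(-L - √2*√L)/L (H(L) = 3*(((L + √(L + L))*(-1))/L) = 3*(((L + √(2*L))*(-1))/L) = 3*(((L + √2*√L)*(-1))/L) = 3*((-L - √2*√L)/L) = 3*(-L - √2*√L)/L)
P(a, J) = 1/(23 + a)
(P(-3, H(V)) + p(-8, -20))² = (1/(23 - 3) + (-4 - 1*(-20)))² = (1/20 + (-4 + 20))² = (1/20 + 16)² = (321/20)² = 103041/400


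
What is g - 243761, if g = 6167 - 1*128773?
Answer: -366367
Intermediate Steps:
g = -122606 (g = 6167 - 128773 = -122606)
g - 243761 = -122606 - 243761 = -366367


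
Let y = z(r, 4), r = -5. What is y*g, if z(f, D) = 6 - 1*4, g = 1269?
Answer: 2538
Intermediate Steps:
z(f, D) = 2 (z(f, D) = 6 - 4 = 2)
y = 2
y*g = 2*1269 = 2538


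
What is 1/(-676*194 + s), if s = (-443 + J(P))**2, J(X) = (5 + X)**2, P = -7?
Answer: 1/61577 ≈ 1.6240e-5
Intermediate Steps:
s = 192721 (s = (-443 + (5 - 7)**2)**2 = (-443 + (-2)**2)**2 = (-443 + 4)**2 = (-439)**2 = 192721)
1/(-676*194 + s) = 1/(-676*194 + 192721) = 1/(-131144 + 192721) = 1/61577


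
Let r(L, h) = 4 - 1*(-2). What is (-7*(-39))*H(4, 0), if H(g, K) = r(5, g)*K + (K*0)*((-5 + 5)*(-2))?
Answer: 0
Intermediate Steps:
r(L, h) = 6 (r(L, h) = 4 + 2 = 6)
H(g, K) = 6*K (H(g, K) = 6*K + (K*0)*((-5 + 5)*(-2)) = 6*K + 0*(0*(-2)) = 6*K + 0*0 = 6*K + 0 = 6*K)
(-7*(-39))*H(4, 0) = (-7*(-39))*(6*0) = 273*0 = 0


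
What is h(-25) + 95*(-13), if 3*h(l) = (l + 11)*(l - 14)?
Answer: -1053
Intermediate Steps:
h(l) = (-14 + l)*(11 + l)/3 (h(l) = ((l + 11)*(l - 14))/3 = ((11 + l)*(-14 + l))/3 = ((-14 + l)*(11 + l))/3 = (-14 + l)*(11 + l)/3)
h(-25) + 95*(-13) = (-154/3 - 1*(-25) + (⅓)*(-25)²) + 95*(-13) = (-154/3 + 25 + (⅓)*625) - 1235 = (-154/3 + 25 + 625/3) - 1235 = 182 - 1235 = -1053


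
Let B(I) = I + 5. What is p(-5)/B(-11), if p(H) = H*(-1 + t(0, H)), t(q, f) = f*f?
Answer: 20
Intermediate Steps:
t(q, f) = f²
p(H) = H*(-1 + H²)
B(I) = 5 + I
p(-5)/B(-11) = ((-5)³ - 1*(-5))/(5 - 11) = (-125 + 5)/(-6) = -120*(-⅙) = 20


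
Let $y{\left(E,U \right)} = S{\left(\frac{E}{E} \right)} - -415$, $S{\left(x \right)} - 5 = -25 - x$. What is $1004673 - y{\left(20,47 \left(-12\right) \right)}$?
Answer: $1004279$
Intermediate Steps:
$S{\left(x \right)} = -20 - x$ ($S{\left(x \right)} = 5 - \left(25 + x\right) = -20 - x$)
$y{\left(E,U \right)} = 394$ ($y{\left(E,U \right)} = \left(-20 - \frac{E}{E}\right) - -415 = \left(-20 - 1\right) + 415 = -21 + 415 = 394$)
$1004673 - y{\left(20,47 \left(-12\right) \right)} = 1004673 - 394 = 1004279$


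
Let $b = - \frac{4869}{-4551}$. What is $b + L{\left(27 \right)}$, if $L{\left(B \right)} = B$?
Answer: $\frac{42582}{1517} \approx 28.07$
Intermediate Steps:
$b = \frac{1623}{1517}$ ($b = \left(-4869\right) \left(- \frac{1}{4551}\right) = \frac{1623}{1517} \approx 1.0699$)
$b + L{\left(27 \right)} = \frac{1623}{1517} + 27 = \frac{42582}{1517}$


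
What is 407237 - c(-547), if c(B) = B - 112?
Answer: 407896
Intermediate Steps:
c(B) = -112 + B
407237 - c(-547) = 407237 - (-112 - 547) = 407237 - 1*(-659) = 407237 + 659 = 407896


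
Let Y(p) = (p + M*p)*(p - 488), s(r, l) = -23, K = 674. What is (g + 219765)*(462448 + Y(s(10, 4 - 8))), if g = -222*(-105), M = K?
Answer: 2040790368225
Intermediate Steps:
M = 674
g = 23310
Y(p) = 675*p*(-488 + p) (Y(p) = (p + 674*p)*(p - 488) = (675*p)*(-488 + p) = 675*p*(-488 + p))
(g + 219765)*(462448 + Y(s(10, 4 - 8))) = (23310 + 219765)*(462448 + 675*(-23)*(-488 - 23)) = 243075*(462448 + 675*(-23)*(-511)) = 243075*(462448 + 7933275) = 243075*8395723 = 2040790368225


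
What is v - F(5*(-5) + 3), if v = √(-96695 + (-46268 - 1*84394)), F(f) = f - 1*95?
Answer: 117 + I*√227357 ≈ 117.0 + 476.82*I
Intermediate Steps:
F(f) = -95 + f (F(f) = f - 95 = -95 + f)
v = I*√227357 (v = √(-96695 + (-46268 - 84394)) = √(-96695 - 130662) = √(-227357) = I*√227357 ≈ 476.82*I)
v - F(5*(-5) + 3) = I*√227357 - (-95 + (5*(-5) + 3)) = I*√227357 - (-95 + (-25 + 3)) = I*√227357 - (-95 - 22) = I*√227357 - 1*(-117) = I*√227357 + 117 = 117 + I*√227357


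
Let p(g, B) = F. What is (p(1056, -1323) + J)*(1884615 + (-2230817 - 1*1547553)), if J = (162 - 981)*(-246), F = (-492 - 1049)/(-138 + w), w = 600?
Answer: -176269668153485/462 ≈ -3.8154e+11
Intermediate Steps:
F = -1541/462 (F = (-492 - 1049)/(-138 + 600) = -1541/462 ≈ -3.3355)
p(g, B) = -1541/462
J = 201474 (J = -819*(-246) = 201474)
(p(1056, -1323) + J)*(1884615 + (-2230817 - 1*1547553)) = (-1541/462 + 201474)*(1884615 + (-2230817 - 1*1547553)) = 93079447*(1884615 + (-2230817 - 1547553))/462 = 93079447*(1884615 - 3778370)/462 = (93079447/462)*(-1893755) = -176269668153485/462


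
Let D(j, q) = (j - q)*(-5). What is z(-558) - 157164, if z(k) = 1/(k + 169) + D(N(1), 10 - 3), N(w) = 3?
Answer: -61129017/389 ≈ -1.5714e+5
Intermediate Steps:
D(j, q) = -5*j + 5*q
z(k) = 20 + 1/(169 + k) (z(k) = 1/(k + 169) + (-5*3 + 5*(10 - 3)) = 1/(169 + k) + (-15 + 5*7) = 1/(169 + k) + (-15 + 35) = 1/(169 + k) + 20 = 20 + 1/(169 + k))
z(-558) - 157164 = (3381 + 20*(-558))/(169 - 558) - 157164 = (3381 - 11160)/(-389) - 157164 = -1/389*(-7779) - 157164 = 7779/389 - 157164 = -61129017/389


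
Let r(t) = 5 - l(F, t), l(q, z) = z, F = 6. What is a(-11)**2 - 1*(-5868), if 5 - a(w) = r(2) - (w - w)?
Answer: 5872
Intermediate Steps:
r(t) = 5 - t
a(w) = 2 (a(w) = 5 - ((5 - 1*2) - (w - w)) = 5 - ((5 - 2) - 1*0) = 5 - (3 + 0) = 5 - 1*3 = 5 - 3 = 2)
a(-11)**2 - 1*(-5868) = 2**2 - 1*(-5868) = 4 + 5868 = 5872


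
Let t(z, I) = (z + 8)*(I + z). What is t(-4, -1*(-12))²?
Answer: 1024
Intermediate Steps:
t(z, I) = (8 + z)*(I + z)
t(-4, -1*(-12))² = ((-4)² + 8*(-1*(-12)) + 8*(-4) - 1*(-12)*(-4))² = (16 + 8*12 - 32 + 12*(-4))² = (16 + 96 - 32 - 48)² = 32² = 1024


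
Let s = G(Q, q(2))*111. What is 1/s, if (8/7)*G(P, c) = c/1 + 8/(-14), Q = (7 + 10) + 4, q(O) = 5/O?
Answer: 16/2997 ≈ 0.0053387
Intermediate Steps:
Q = 21 (Q = 17 + 4 = 21)
G(P, c) = -½ + 7*c/8 (G(P, c) = 7*(c/1 + 8/(-14))/8 = 7*(c*1 + 8*(-1/14))/8 = 7*(c - 4/7)/8 = 7*(-4/7 + c)/8 = -½ + 7*c/8)
s = 2997/16 (s = (-½ + 7*(5/2)/8)*111 = (-½ + 7*(5*(½))/8)*111 = (-½ + (7/8)*(5/2))*111 = (-½ + 35/16)*111 = (27/16)*111 = 2997/16 ≈ 187.31)
1/s = 1/(2997/16) = 16/2997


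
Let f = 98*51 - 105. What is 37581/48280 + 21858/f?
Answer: 413062691/78744680 ≈ 5.2456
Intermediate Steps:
f = 4893 (f = 4998 - 105 = 4893)
37581/48280 + 21858/f = 37581/48280 + 21858/4893 = 37581*(1/48280) + 21858*(1/4893) = 37581/48280 + 7286/1631 = 413062691/78744680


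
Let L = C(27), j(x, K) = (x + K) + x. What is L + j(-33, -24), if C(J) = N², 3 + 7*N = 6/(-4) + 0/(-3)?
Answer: -17559/196 ≈ -89.587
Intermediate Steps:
N = -9/14 (N = -3/7 + (6/(-4) + 0/(-3))/7 = -3/7 + (6*(-¼) + 0*(-⅓))/7 = -3/7 + (-3/2 + 0)/7 = -3/7 + (⅐)*(-3/2) = -3/7 - 3/14 = -9/14 ≈ -0.64286)
j(x, K) = K + 2*x (j(x, K) = (K + x) + x = K + 2*x)
C(J) = 81/196 (C(J) = (-9/14)² = 81/196)
L = 81/196 ≈ 0.41327
L + j(-33, -24) = 81/196 + (-24 + 2*(-33)) = 81/196 + (-24 - 66) = 81/196 - 90 = -17559/196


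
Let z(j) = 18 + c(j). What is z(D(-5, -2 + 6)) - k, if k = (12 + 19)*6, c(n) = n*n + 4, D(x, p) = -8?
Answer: -100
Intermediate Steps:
c(n) = 4 + n² (c(n) = n² + 4 = 4 + n²)
z(j) = 22 + j² (z(j) = 18 + (4 + j²) = 22 + j²)
k = 186 (k = 31*6 = 186)
z(D(-5, -2 + 6)) - k = (22 + (-8)²) - 1*186 = (22 + 64) - 186 = 86 - 186 = -100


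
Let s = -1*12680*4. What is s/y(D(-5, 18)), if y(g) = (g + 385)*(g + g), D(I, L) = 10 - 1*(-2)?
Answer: -6340/1191 ≈ -5.3233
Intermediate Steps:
D(I, L) = 12 (D(I, L) = 10 + 2 = 12)
y(g) = 2*g*(385 + g) (y(g) = (385 + g)*(2*g) = 2*g*(385 + g))
s = -50720 (s = -12680*4 = -50720)
s/y(D(-5, 18)) = -50720*1/(24*(385 + 12)) = -50720/(2*12*397) = -50720/9528 = -50720*1/9528 = -6340/1191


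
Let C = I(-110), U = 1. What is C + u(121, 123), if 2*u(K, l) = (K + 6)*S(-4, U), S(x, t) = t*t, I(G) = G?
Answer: -93/2 ≈ -46.500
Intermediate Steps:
C = -110
S(x, t) = t**2
u(K, l) = 3 + K/2 (u(K, l) = ((K + 6)*1**2)/2 = ((6 + K)*1)/2 = (6 + K)/2 = 3 + K/2)
C + u(121, 123) = -110 + (3 + (1/2)*121) = -110 + (3 + 121/2) = -110 + 127/2 = -93/2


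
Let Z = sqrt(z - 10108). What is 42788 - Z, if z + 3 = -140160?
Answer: 42788 - I*sqrt(150271) ≈ 42788.0 - 387.65*I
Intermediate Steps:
z = -140163 (z = -3 - 140160 = -140163)
Z = I*sqrt(150271) (Z = sqrt(-140163 - 10108) = sqrt(-150271) = I*sqrt(150271) ≈ 387.65*I)
42788 - Z = 42788 - I*sqrt(150271)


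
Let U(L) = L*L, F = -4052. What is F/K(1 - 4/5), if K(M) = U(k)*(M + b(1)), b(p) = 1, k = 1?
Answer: -10130/3 ≈ -3376.7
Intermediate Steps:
U(L) = L²
K(M) = 1 + M (K(M) = 1²*(M + 1) = 1*(1 + M) = 1 + M)
F/K(1 - 4/5) = -4052/(1 + (1 - 4/5)) = -4052/(1 + (1 + (⅕)*(-4))) = -4052/(1 + (1 - ⅘)) = -4052/(1 + ⅕) = -4052/6/5 = -4052*⅚ = -10130/3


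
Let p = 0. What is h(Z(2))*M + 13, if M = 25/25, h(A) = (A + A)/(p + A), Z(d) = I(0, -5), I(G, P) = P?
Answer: 15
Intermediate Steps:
Z(d) = -5
h(A) = 2 (h(A) = (A + A)/(0 + A) = (2*A)/A = 2)
M = 1 (M = 25*(1/25) = 1)
h(Z(2))*M + 13 = 2*1 + 13 = 2 + 13 = 15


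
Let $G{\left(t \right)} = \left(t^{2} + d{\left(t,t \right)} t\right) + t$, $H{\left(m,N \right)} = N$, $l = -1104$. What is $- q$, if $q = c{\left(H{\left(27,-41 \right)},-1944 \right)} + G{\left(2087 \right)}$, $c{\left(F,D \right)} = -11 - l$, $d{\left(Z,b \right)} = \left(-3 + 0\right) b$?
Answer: $8707958$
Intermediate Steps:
$d{\left(Z,b \right)} = - 3 b$
$c{\left(F,D \right)} = 1093$ ($c{\left(F,D \right)} = -11 - -1104 = -11 + 1104 = 1093$)
$G{\left(t \right)} = t - 2 t^{2}$ ($G{\left(t \right)} = \left(t^{2} + - 3 t t\right) + t = \left(t^{2} - 3 t^{2}\right) + t = - 2 t^{2} + t = t - 2 t^{2}$)
$q = -8707958$ ($q = 1093 + 2087 \left(1 - 4174\right) = 1093 + 2087 \left(-4173\right) = 1093 - 8709051 = -8707958$)
$- q = \left(-1\right) \left(-8707958\right) = 8707958$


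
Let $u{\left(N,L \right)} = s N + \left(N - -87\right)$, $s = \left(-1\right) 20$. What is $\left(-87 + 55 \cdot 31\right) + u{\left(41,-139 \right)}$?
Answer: $926$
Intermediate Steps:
$s = -20$
$u{\left(N,L \right)} = 87 - 19 N$ ($u{\left(N,L \right)} = - 20 N + \left(N - -87\right) = - 20 N + \left(N + 87\right) = - 20 N + \left(87 + N\right) = 87 - 19 N$)
$\left(-87 + 55 \cdot 31\right) + u{\left(41,-139 \right)} = \left(-87 + 55 \cdot 31\right) + \left(87 - 779\right) = \left(-87 + 1705\right) + \left(87 - 779\right) = 1618 - 692 = 926$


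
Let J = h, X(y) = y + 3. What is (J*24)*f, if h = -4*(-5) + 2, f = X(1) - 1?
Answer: 1584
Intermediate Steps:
X(y) = 3 + y
f = 3 (f = (3 + 1) - 1 = 4 - 1 = 3)
h = 22 (h = 20 + 2 = 22)
J = 22
(J*24)*f = (22*24)*3 = 528*3 = 1584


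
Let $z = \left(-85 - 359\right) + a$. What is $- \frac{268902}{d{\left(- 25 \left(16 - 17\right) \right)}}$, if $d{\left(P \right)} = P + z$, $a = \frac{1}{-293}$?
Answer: $\frac{39394143}{61384} \approx 641.77$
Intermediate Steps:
$a = - \frac{1}{293} \approx -0.003413$
$z = - \frac{130093}{293}$ ($z = \left(-85 - 359\right) - \frac{1}{293} = -444 - \frac{1}{293} = - \frac{130093}{293} \approx -444.0$)
$d{\left(P \right)} = - \frac{130093}{293} + P$ ($d{\left(P \right)} = P - \frac{130093}{293} = - \frac{130093}{293} + P$)
$- \frac{268902}{d{\left(- 25 \left(16 - 17\right) \right)}} = - \frac{268902}{- \frac{130093}{293} - 25 \left(16 - 17\right)} = - \frac{268902}{- \frac{130093}{293} - -25} = - \frac{268902}{- \frac{130093}{293} + 25} = - \frac{268902}{- \frac{122768}{293}} = \left(-268902\right) \left(- \frac{293}{122768}\right) = \frac{39394143}{61384}$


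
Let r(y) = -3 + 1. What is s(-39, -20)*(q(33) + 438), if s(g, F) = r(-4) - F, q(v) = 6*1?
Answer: 7992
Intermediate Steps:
r(y) = -2
q(v) = 6
s(g, F) = -2 - F
s(-39, -20)*(q(33) + 438) = (-2 - 1*(-20))*(6 + 438) = (-2 + 20)*444 = 18*444 = 7992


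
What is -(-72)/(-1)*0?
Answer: 0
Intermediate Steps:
-(-72)/(-1)*0 = -(-72)*(-1)*0 = -8*9*0 = -72*0 = 0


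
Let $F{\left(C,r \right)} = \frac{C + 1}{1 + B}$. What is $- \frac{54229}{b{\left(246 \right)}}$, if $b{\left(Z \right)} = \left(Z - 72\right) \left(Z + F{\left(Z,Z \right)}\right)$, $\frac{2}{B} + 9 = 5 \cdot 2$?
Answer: $- \frac{54229}{57130} \approx -0.94922$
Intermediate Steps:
$B = 2$ ($B = \frac{2}{-9 + 5 \cdot 2} = \frac{2}{-9 + 10} = \frac{2}{1} = 2 \cdot 1 = 2$)
$F{\left(C,r \right)} = \frac{1}{3} + \frac{C}{3}$ ($F{\left(C,r \right)} = \frac{C + 1}{1 + 2} = \frac{1 + C}{3} = \left(1 + C\right) \frac{1}{3} = \frac{1}{3} + \frac{C}{3}$)
$b{\left(Z \right)} = \left(-72 + Z\right) \left(\frac{1}{3} + \frac{4 Z}{3}\right)$ ($b{\left(Z \right)} = \left(Z - 72\right) \left(Z + \left(\frac{1}{3} + \frac{Z}{3}\right)\right) = \left(-72 + Z\right) \left(\frac{1}{3} + \frac{4 Z}{3}\right)$)
$- \frac{54229}{b{\left(246 \right)}} = - \frac{54229}{-24 - 23534 + \frac{4 \cdot 246^{2}}{3}} = - \frac{54229}{-24 - 23534 + \frac{4}{3} \cdot 60516} = - \frac{54229}{-24 - 23534 + 80688} = - \frac{54229}{57130}$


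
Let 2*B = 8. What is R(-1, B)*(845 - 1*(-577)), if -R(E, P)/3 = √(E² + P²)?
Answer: -4266*√17 ≈ -17589.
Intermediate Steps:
B = 4 (B = (½)*8 = 4)
R(E, P) = -3*√(E² + P²)
R(-1, B)*(845 - 1*(-577)) = (-3*√((-1)² + 4²))*(845 - 1*(-577)) = (-3*√(1 + 16))*(845 + 577) = -3*√17*1422 = -4266*√17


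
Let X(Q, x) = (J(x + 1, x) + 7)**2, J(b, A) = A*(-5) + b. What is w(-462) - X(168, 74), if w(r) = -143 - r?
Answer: -82625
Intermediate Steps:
J(b, A) = b - 5*A (J(b, A) = -5*A + b = b - 5*A)
X(Q, x) = (8 - 4*x)**2 (X(Q, x) = (((x + 1) - 5*x) + 7)**2 = (((1 + x) - 5*x) + 7)**2 = ((1 - 4*x) + 7)**2 = (8 - 4*x)**2)
w(-462) - X(168, 74) = (-143 - 1*(-462)) - 16*(-2 + 74)**2 = (-143 + 462) - 16*72**2 = 319 - 16*5184 = 319 - 1*82944 = 319 - 82944 = -82625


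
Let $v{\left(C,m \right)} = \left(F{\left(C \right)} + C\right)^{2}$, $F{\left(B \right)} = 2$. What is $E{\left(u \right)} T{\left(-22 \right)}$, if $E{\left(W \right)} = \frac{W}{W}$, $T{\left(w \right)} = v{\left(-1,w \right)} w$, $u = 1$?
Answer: $-22$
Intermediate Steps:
$v{\left(C,m \right)} = \left(2 + C\right)^{2}$
$T{\left(w \right)} = w$ ($T{\left(w \right)} = \left(2 - 1\right)^{2} w = 1^{2} w = 1 w = w$)
$E{\left(W \right)} = 1$
$E{\left(u \right)} T{\left(-22 \right)} = 1 \left(-22\right) = -22$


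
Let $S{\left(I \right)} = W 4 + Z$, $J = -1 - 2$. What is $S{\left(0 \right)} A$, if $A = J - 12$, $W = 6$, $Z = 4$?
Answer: $-420$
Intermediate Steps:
$J = -3$ ($J = -1 - 2 = -3$)
$A = -15$ ($A = -3 - 12 = -15$)
$S{\left(I \right)} = 28$ ($S{\left(I \right)} = 6 \cdot 4 + 4 = 24 + 4 = 28$)
$S{\left(0 \right)} A = 28 \left(-15\right) = -420$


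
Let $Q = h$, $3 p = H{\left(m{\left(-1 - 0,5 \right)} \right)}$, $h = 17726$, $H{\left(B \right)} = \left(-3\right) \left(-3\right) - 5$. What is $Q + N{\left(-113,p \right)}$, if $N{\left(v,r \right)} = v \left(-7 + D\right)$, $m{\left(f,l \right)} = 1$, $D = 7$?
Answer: $17726$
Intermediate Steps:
$H{\left(B \right)} = 4$ ($H{\left(B \right)} = 9 - 5 = 4$)
$p = \frac{4}{3}$ ($p = \frac{1}{3} \cdot 4 = \frac{4}{3} \approx 1.3333$)
$N{\left(v,r \right)} = 0$ ($N{\left(v,r \right)} = v \left(-7 + 7\right) = v 0 = 0$)
$Q = 17726$
$Q + N{\left(-113,p \right)} = 17726 + 0 = 17726$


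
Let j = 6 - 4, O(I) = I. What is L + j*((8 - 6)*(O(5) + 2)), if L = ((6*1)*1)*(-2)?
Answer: 16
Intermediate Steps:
L = -12 (L = (6*1)*(-2) = 6*(-2) = -12)
j = 2
L + j*((8 - 6)*(O(5) + 2)) = -12 + 2*((8 - 6)*(5 + 2)) = -12 + 2*(2*7) = -12 + 2*14 = -12 + 28 = 16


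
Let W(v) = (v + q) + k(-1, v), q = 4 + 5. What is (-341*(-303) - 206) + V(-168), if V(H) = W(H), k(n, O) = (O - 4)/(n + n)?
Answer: 103044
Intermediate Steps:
q = 9
k(n, O) = (-4 + O)/(2*n) (k(n, O) = (-4 + O)/((2*n)) = (-4 + O)*(1/(2*n)) = (-4 + O)/(2*n))
W(v) = 11 + v/2 (W(v) = (v + 9) + (½)*(-4 + v)/(-1) = (9 + v) + (½)*(-1)*(-4 + v) = (9 + v) + (2 - v/2) = 11 + v/2)
V(H) = 11 + H/2
(-341*(-303) - 206) + V(-168) = (-341*(-303) - 206) + (11 + (½)*(-168)) = (103323 - 206) + (11 - 84) = 103117 - 73 = 103044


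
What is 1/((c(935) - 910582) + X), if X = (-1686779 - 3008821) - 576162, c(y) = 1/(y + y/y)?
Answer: -936/5786673983 ≈ -1.6175e-7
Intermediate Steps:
c(y) = 1/(1 + y) (c(y) = 1/(y + 1) = 1/(1 + y))
X = -5271762 (X = -4695600 - 576162 = -5271762)
1/((c(935) - 910582) + X) = 1/((1/(1 + 935) - 910582) - 5271762) = 1/((1/936 - 910582) - 5271762) = 1/(-852304751/936 - 5271762) = 1/(-5786673983/936) = -936/5786673983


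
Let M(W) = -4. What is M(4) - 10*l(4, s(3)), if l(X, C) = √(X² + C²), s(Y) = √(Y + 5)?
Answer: -4 - 20*√6 ≈ -52.990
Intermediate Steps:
s(Y) = √(5 + Y)
l(X, C) = √(C² + X²)
M(4) - 10*l(4, s(3)) = -4 - 10*√((√(5 + 3))² + 4²) = -4 - 10*√((√8)² + 16) = -4 - 10*√((2*√2)² + 16) = -4 - 10*√(8 + 16) = -4 - 20*√6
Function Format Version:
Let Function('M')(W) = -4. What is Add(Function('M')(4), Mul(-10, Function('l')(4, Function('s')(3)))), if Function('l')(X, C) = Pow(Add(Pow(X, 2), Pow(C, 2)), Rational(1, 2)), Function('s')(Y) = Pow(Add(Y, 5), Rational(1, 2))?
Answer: Add(-4, Mul(-20, Pow(6, Rational(1, 2)))) ≈ -52.990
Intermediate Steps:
Function('s')(Y) = Pow(Add(5, Y), Rational(1, 2))
Function('l')(X, C) = Pow(Add(Pow(C, 2), Pow(X, 2)), Rational(1, 2))
Add(Function('M')(4), Mul(-10, Function('l')(4, Function('s')(3)))) = Add(-4, Mul(-10, Pow(Add(Pow(Pow(Add(5, 3), Rational(1, 2)), 2), Pow(4, 2)), Rational(1, 2)))) = Add(-4, Mul(-10, Pow(Add(Pow(Pow(8, Rational(1, 2)), 2), 16), Rational(1, 2)))) = Add(-4, Mul(-10, Pow(Add(Pow(Mul(2, Pow(2, Rational(1, 2))), 2), 16), Rational(1, 2)))) = Add(-4, Mul(-10, Pow(Add(8, 16), Rational(1, 2)))) = Add(-4, Mul(-10, Pow(24, Rational(1, 2)))) = Add(-4, Mul(-10, Mul(2, Pow(6, Rational(1, 2))))) = Add(-4, Mul(-20, Pow(6, Rational(1, 2))))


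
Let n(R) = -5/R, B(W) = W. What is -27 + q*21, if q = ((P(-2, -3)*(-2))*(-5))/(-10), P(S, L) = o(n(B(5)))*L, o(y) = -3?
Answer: -216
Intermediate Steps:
P(S, L) = -3*L
q = -9 (q = ((-3*(-3)*(-2))*(-5))/(-10) = ((9*(-2))*(-5))*(-1/10) = -18*(-5)*(-1/10) = 90*(-1/10) = -9)
-27 + q*21 = -27 - 9*21 = -27 - 189 = -216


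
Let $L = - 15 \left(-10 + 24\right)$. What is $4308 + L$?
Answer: $4098$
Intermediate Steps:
$L = -210$ ($L = \left(-15\right) 14 = -210$)
$4308 + L = 4308 - 210 = 4098$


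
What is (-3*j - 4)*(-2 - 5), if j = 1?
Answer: 49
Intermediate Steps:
(-3*j - 4)*(-2 - 5) = (-3*1 - 4)*(-2 - 5) = (-3 - 4)*(-7) = -7*(-7) = 49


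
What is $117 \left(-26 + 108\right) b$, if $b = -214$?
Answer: $-2053116$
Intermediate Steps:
$117 \left(-26 + 108\right) b = 117 \left(-26 + 108\right) \left(-214\right) = 117 \cdot 82 \left(-214\right) = 9594 \left(-214\right) = -2053116$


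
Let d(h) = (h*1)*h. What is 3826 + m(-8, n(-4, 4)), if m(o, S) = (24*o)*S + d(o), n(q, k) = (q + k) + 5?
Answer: 2930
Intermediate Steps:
d(h) = h**2 (d(h) = h*h = h**2)
n(q, k) = 5 + k + q (n(q, k) = (k + q) + 5 = 5 + k + q)
m(o, S) = o**2 + 24*S*o (m(o, S) = (24*o)*S + o**2 = 24*S*o + o**2 = o**2 + 24*S*o)
3826 + m(-8, n(-4, 4)) = 3826 - 8*(-8 + 24*(5 + 4 - 4)) = 3826 - 8*(-8 + 24*5) = 3826 - 8*(-8 + 120) = 3826 - 8*112 = 3826 - 896 = 2930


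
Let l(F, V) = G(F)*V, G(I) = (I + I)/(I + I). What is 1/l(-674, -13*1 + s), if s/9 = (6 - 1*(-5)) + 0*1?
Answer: 1/86 ≈ 0.011628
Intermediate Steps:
s = 99 (s = 9*((6 - 1*(-5)) + 0*1) = 9*((6 + 5) + 0) = 9*(11 + 0) = 9*11 = 99)
G(I) = 1 (G(I) = (2*I)/((2*I)) = (2*I)*(1/(2*I)) = 1)
l(F, V) = V (l(F, V) = 1*V = V)
1/l(-674, -13*1 + s) = 1/(-13*1 + 99) = 1/(-13 + 99) = 1/86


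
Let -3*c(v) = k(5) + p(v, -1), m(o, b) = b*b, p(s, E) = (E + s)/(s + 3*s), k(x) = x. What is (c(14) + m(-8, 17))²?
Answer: 2328931081/28224 ≈ 82516.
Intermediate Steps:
p(s, E) = (E + s)/(4*s) (p(s, E) = (E + s)/((4*s)) = (E + s)*(1/(4*s)) = (E + s)/(4*s))
m(o, b) = b²
c(v) = -5/3 - (-1 + v)/(12*v) (c(v) = -(5 + (-1 + v)/(4*v))/3 = -5/3 - (-1 + v)/(12*v))
(c(14) + m(-8, 17))² = ((1/12)*(1 - 21*14)/14 + 17²)² = ((1/12)*(1/14)*(1 - 294) + 289)² = ((1/12)*(1/14)*(-293) + 289)² = (-293/168 + 289)² = (48259/168)² = 2328931081/28224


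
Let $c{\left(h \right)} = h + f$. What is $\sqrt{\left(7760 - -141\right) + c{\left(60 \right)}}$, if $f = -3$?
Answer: $\sqrt{7958} \approx 89.208$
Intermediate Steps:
$c{\left(h \right)} = -3 + h$ ($c{\left(h \right)} = h - 3 = -3 + h$)
$\sqrt{\left(7760 - -141\right) + c{\left(60 \right)}} = \sqrt{\left(7760 - -141\right) + \left(-3 + 60\right)} = \sqrt{\left(7760 + 141\right) + 57} = \sqrt{7901 + 57} = \sqrt{7958}$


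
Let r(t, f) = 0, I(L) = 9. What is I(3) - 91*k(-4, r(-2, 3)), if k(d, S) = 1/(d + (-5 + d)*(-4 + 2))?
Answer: 5/2 ≈ 2.5000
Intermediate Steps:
k(d, S) = 1/(10 - d) (k(d, S) = 1/(d + (-5 + d)*(-2)) = 1/(d + (10 - 2*d)) = 1/(10 - d))
I(3) - 91*k(-4, r(-2, 3)) = 9 - (-91)/(-10 - 4) = 9 - (-91)/(-14) = 9 - (-91)*(-1)/14 = 9 - 91*1/14 = 9 - 13/2 = 5/2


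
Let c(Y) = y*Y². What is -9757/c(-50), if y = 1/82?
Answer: -400037/1250 ≈ -320.03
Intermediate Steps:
y = 1/82 ≈ 0.012195
c(Y) = Y²/82
-9757/c(-50) = -9757/((1/82)*(-50)²) = -9757/((1/82)*2500) = -9757/1250/41 = -9757*41/1250 = -400037/1250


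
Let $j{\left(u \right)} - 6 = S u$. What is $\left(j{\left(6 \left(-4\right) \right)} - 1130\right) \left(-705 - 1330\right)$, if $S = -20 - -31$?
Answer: $2824580$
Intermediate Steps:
$S = 11$ ($S = -20 + 31 = 11$)
$j{\left(u \right)} = 6 + 11 u$
$\left(j{\left(6 \left(-4\right) \right)} - 1130\right) \left(-705 - 1330\right) = \left(\left(6 + 11 \cdot 6 \left(-4\right)\right) - 1130\right) \left(-705 - 1330\right) = \left(\left(6 + 11 \left(-24\right)\right) - 1130\right) \left(-2035\right) = \left(\left(6 - 264\right) - 1130\right) \left(-2035\right) = \left(-258 - 1130\right) \left(-2035\right) = \left(-1388\right) \left(-2035\right) = 2824580$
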